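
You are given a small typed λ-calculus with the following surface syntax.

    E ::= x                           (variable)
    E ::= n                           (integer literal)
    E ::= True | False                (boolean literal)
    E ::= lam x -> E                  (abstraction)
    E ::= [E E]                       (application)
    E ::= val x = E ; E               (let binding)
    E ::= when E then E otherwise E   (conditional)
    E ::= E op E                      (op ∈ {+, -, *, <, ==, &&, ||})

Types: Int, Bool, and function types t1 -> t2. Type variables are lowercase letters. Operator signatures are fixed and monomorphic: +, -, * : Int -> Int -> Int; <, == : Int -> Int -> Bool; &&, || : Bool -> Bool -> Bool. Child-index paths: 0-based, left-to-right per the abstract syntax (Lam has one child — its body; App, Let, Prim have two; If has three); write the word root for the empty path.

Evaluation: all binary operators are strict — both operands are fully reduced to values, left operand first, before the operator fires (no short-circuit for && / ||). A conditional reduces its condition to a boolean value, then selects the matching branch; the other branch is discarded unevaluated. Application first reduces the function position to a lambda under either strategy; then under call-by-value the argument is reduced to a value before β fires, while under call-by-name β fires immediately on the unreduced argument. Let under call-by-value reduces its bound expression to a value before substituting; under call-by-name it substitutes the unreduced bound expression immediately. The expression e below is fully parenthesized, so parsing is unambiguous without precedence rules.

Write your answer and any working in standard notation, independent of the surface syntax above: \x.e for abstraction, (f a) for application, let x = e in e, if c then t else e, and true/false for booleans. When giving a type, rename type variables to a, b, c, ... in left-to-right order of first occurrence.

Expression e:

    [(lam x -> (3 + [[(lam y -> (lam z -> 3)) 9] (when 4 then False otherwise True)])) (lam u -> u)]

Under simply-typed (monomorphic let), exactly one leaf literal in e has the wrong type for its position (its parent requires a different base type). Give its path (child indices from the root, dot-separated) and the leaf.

Derivation:
  unify Int ~ Int
\z._ : c -> Int
\y._ : b -> c -> Int
  unify b -> c -> Int ~ Int -> d
  unify b ~ Int
  unify c -> Int ~ d
_ _ : c -> Int
  unify Int ~ Bool
  FAIL: mismatch Int ~ Bool

Answer: 0.0.1.1.0 : 4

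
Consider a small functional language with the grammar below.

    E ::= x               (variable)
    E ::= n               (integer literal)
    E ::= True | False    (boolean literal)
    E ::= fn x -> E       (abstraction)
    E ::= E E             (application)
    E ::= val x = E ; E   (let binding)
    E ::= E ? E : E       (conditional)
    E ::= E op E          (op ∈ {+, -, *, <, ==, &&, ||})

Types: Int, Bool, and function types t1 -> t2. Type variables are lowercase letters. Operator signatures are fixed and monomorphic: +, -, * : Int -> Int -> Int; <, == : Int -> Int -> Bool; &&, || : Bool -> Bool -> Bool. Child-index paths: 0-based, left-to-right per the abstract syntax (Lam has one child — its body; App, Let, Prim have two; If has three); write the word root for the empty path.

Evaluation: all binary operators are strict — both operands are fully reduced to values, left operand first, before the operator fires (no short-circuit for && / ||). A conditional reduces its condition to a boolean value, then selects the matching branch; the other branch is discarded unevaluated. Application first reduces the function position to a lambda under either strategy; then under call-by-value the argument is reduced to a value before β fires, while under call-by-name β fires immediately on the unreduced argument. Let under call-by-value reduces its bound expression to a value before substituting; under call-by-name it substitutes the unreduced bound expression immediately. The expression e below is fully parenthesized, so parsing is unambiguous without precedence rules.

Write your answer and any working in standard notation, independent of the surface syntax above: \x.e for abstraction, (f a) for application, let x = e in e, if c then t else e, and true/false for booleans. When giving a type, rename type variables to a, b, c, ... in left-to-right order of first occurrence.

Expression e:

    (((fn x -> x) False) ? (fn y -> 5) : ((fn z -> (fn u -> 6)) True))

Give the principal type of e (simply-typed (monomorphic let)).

Working:
x : a
\x._ : a -> a
  unify a -> a ~ Bool -> b
  unify a ~ Bool
  unify Bool ~ b
_ _ : Bool
  unify Bool ~ Bool
\y._ : c -> Int
\u._ : e -> Int
\z._ : d -> e -> Int
  unify d -> e -> Int ~ Bool -> f
  unify d ~ Bool
  unify e -> Int ~ f
_ _ : e -> Int
  unify c -> Int ~ e -> Int
  unify c ~ e
  unify Int ~ Int

Answer: a -> Int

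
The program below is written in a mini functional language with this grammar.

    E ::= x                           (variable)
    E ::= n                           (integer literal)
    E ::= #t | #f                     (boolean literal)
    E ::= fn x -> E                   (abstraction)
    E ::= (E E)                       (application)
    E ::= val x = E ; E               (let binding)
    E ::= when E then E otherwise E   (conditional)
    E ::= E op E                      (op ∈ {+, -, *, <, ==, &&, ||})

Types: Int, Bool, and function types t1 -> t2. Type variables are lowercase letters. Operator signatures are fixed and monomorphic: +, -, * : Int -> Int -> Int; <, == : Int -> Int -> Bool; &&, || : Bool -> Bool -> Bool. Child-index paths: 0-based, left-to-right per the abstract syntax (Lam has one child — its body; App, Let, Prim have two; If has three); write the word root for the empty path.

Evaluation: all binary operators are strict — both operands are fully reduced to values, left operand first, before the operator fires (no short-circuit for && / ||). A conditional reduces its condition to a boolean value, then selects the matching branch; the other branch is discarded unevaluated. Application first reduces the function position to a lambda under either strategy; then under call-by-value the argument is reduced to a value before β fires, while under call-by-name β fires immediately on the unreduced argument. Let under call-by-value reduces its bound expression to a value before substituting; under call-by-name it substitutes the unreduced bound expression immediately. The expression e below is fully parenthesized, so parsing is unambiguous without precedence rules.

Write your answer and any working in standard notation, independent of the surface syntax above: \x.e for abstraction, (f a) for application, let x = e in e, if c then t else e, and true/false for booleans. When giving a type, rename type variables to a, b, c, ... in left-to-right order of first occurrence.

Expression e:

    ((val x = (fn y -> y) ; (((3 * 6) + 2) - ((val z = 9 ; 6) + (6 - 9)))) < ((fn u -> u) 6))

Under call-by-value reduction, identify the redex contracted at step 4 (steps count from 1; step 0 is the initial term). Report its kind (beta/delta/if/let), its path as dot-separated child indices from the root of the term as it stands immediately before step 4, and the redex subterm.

Trace:
step 0: ((let x = (\y.y) in (((3 * 6) + 2) - ((let z = 9 in 6) + (6 - 9)))) < ((\u.u) 6))
step 1: [let@0] ((((3 * 6) + 2) - ((let z = 9 in 6) + (6 - 9))) < ((\u.u) 6))
step 2: [delta@0.0.0] (((18 + 2) - ((let z = 9 in 6) + (6 - 9))) < ((\u.u) 6))
step 3: [delta@0.0] ((20 - ((let z = 9 in 6) + (6 - 9))) < ((\u.u) 6))
step 4: [let@0.1.0] ((20 - (6 + (6 - 9))) < ((\u.u) 6))

Answer: let at 0.1.0 : (let z = 9 in 6)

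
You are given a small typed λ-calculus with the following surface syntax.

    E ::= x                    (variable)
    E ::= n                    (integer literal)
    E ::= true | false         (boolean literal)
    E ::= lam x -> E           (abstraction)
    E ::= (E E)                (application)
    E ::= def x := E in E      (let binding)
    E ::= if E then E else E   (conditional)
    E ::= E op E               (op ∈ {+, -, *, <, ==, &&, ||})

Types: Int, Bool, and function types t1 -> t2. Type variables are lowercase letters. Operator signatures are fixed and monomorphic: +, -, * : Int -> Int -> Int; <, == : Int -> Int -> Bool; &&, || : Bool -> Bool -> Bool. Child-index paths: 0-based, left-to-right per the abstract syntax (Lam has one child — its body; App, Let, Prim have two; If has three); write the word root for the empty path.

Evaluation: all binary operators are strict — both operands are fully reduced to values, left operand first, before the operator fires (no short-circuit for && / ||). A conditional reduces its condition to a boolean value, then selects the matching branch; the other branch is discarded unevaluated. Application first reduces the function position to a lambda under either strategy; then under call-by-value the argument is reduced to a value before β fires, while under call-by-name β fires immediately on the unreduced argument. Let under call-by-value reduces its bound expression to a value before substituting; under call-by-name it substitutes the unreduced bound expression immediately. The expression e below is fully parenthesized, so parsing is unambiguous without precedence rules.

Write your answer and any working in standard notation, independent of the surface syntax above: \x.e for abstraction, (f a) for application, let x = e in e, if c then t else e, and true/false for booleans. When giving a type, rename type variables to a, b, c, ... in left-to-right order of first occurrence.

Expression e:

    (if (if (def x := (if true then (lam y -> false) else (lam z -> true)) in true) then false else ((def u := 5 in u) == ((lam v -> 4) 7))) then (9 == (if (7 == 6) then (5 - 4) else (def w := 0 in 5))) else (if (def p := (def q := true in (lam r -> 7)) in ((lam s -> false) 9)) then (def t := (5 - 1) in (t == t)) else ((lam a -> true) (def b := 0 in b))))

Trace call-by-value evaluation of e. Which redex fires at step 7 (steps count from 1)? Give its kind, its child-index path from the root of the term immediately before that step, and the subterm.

Answer: beta at 0 : ((\s.false) 9)

Working:
step 0: (if (if (let x = (if true then (\y.false) else (\z.true)) in true) then false else ((let u = 5 in u) == ((\v.4) 7))) then (9 == (if (7 == 6) then (5 - 4) else (let w = 0 in 5))) else (if (let p = (let q = true in (\r.7)) in ((\s.false) 9)) then (let t = (5 - 1) in (t == t)) else ((\a.true) (let b = 0 in b))))
step 1: [if@0.0.0] (if (if (let x = (\y.false) in true) then false else ((let u = 5 in u) == ((\v.4) 7))) then (9 == (if (7 == 6) then (5 - 4) else (let w = 0 in 5))) else (if (let p = (let q = true in (\r.7)) in ((\s.false) 9)) then (let t = (5 - 1) in (t == t)) else ((\a.true) (let b = 0 in b))))
step 2: [let@0.0] (if (if true then false else ((let u = 5 in u) == ((\v.4) 7))) then (9 == (if (7 == 6) then (5 - 4) else (let w = 0 in 5))) else (if (let p = (let q = true in (\r.7)) in ((\s.false) 9)) then (let t = (5 - 1) in (t == t)) else ((\a.true) (let b = 0 in b))))
step 3: [if@0] (if false then (9 == (if (7 == 6) then (5 - 4) else (let w = 0 in 5))) else (if (let p = (let q = true in (\r.7)) in ((\s.false) 9)) then (let t = (5 - 1) in (t == t)) else ((\a.true) (let b = 0 in b))))
step 4: [if@root] (if (let p = (let q = true in (\r.7)) in ((\s.false) 9)) then (let t = (5 - 1) in (t == t)) else ((\a.true) (let b = 0 in b)))
step 5: [let@0.0] (if (let p = (\r.7) in ((\s.false) 9)) then (let t = (5 - 1) in (t == t)) else ((\a.true) (let b = 0 in b)))
step 6: [let@0] (if ((\s.false) 9) then (let t = (5 - 1) in (t == t)) else ((\a.true) (let b = 0 in b)))
step 7: [beta@0] (if false then (let t = (5 - 1) in (t == t)) else ((\a.true) (let b = 0 in b)))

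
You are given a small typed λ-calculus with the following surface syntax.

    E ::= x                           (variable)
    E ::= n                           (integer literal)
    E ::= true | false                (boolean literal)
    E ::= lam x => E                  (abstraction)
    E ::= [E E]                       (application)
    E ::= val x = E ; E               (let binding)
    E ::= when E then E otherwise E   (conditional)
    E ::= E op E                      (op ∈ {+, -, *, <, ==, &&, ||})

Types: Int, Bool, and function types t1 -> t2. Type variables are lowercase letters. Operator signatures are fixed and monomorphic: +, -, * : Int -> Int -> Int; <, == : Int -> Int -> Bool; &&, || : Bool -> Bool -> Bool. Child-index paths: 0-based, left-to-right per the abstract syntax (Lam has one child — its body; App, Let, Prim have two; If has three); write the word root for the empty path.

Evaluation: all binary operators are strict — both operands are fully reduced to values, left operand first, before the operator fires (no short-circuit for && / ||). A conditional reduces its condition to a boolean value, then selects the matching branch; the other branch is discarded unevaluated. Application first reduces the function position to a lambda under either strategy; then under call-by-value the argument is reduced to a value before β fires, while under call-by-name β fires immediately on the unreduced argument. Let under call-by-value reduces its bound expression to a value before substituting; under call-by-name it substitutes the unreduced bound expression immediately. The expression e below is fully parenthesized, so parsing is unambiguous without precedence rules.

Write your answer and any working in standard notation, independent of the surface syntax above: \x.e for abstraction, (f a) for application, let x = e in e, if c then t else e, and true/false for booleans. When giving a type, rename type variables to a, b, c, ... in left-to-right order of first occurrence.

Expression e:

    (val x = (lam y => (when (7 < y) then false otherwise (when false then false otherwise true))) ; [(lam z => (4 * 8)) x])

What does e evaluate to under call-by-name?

Derivation:
step 0: (let x = (\y.(if (7 < y) then false else (if false then false else true))) in ((\z.(4 * 8)) x))
step 1: [let@root] ((\z.(4 * 8)) (\y.(if (7 < y) then false else (if false then false else true))))
step 2: [beta@root] (4 * 8)
step 3: [delta@root] 32

Answer: 32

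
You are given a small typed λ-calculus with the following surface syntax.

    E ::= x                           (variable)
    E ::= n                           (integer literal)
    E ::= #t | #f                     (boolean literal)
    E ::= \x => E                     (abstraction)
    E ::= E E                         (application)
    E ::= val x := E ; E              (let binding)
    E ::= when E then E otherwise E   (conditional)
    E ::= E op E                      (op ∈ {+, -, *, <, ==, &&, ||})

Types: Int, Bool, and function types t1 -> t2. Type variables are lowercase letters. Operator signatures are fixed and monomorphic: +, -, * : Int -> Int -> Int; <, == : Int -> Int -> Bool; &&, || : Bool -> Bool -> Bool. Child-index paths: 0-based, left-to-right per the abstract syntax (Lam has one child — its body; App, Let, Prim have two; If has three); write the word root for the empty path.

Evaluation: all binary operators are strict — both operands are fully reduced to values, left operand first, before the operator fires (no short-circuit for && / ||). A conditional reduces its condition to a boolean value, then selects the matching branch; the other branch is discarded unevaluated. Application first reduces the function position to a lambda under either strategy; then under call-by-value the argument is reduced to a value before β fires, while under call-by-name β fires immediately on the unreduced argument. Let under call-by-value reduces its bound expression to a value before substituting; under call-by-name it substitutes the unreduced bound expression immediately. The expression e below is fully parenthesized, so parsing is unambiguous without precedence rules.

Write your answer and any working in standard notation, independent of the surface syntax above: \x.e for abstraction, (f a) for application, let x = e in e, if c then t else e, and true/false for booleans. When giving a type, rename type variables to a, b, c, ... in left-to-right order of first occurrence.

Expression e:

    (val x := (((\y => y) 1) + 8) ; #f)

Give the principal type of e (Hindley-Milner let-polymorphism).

Answer: Bool

Working:
y : a
\y._ : a -> a
  unify a -> a ~ Int -> b
  unify a ~ Int
  unify Int ~ b
_ _ : Int
  unify Int ~ Int
  unify Int ~ Int
let x : Int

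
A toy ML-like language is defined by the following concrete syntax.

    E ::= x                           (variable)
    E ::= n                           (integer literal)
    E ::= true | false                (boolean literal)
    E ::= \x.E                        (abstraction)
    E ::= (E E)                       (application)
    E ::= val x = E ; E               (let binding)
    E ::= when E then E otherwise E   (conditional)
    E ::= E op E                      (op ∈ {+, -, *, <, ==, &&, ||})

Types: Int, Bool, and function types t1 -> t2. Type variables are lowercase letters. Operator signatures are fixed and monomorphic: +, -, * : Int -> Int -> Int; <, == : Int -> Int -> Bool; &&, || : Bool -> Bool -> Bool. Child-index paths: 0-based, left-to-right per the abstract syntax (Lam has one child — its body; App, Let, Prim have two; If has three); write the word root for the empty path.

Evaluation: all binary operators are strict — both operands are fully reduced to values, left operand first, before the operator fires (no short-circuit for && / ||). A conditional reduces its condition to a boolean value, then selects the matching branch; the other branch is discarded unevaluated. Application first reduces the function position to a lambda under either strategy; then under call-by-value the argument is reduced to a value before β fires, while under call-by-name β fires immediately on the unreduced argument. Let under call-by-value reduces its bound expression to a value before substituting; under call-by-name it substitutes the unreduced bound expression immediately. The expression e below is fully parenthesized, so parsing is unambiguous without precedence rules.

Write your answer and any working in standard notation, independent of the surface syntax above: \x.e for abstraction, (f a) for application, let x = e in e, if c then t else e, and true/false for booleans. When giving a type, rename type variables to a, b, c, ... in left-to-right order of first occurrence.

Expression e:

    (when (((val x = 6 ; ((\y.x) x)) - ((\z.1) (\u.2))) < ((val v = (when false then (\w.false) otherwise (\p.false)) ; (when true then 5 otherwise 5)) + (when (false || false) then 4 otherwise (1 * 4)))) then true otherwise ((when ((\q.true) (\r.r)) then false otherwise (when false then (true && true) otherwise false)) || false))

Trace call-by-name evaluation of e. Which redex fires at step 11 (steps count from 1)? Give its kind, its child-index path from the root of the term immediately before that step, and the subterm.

Working:
step 0: (if (((let x = 6 in ((\y.x) x)) - ((\z.1) (\u.2))) < ((let v = (if false then (\w.false) else (\p.false)) in (if true then 5 else 5)) + (if (false || false) then 4 else (1 * 4)))) then true else ((if ((\q.true) (\r.r)) then false else (if false then (true && true) else false)) || false))
step 1: [let@0.0.0] (if ((((\y.6) 6) - ((\z.1) (\u.2))) < ((let v = (if false then (\w.false) else (\p.false)) in (if true then 5 else 5)) + (if (false || false) then 4 else (1 * 4)))) then true else ((if ((\q.true) (\r.r)) then false else (if false then (true && true) else false)) || false))
step 2: [beta@0.0.0] (if ((6 - ((\z.1) (\u.2))) < ((let v = (if false then (\w.false) else (\p.false)) in (if true then 5 else 5)) + (if (false || false) then 4 else (1 * 4)))) then true else ((if ((\q.true) (\r.r)) then false else (if false then (true && true) else false)) || false))
step 3: [beta@0.0.1] (if ((6 - 1) < ((let v = (if false then (\w.false) else (\p.false)) in (if true then 5 else 5)) + (if (false || false) then 4 else (1 * 4)))) then true else ((if ((\q.true) (\r.r)) then false else (if false then (true && true) else false)) || false))
step 4: [delta@0.0] (if (5 < ((let v = (if false then (\w.false) else (\p.false)) in (if true then 5 else 5)) + (if (false || false) then 4 else (1 * 4)))) then true else ((if ((\q.true) (\r.r)) then false else (if false then (true && true) else false)) || false))
step 5: [let@0.1.0] (if (5 < ((if true then 5 else 5) + (if (false || false) then 4 else (1 * 4)))) then true else ((if ((\q.true) (\r.r)) then false else (if false then (true && true) else false)) || false))
step 6: [if@0.1.0] (if (5 < (5 + (if (false || false) then 4 else (1 * 4)))) then true else ((if ((\q.true) (\r.r)) then false else (if false then (true && true) else false)) || false))
step 7: [delta@0.1.1.0] (if (5 < (5 + (if false then 4 else (1 * 4)))) then true else ((if ((\q.true) (\r.r)) then false else (if false then (true && true) else false)) || false))
step 8: [if@0.1.1] (if (5 < (5 + (1 * 4))) then true else ((if ((\q.true) (\r.r)) then false else (if false then (true && true) else false)) || false))
step 9: [delta@0.1.1] (if (5 < (5 + 4)) then true else ((if ((\q.true) (\r.r)) then false else (if false then (true && true) else false)) || false))
step 10: [delta@0.1] (if (5 < 9) then true else ((if ((\q.true) (\r.r)) then false else (if false then (true && true) else false)) || false))
step 11: [delta@0] (if true then true else ((if ((\q.true) (\r.r)) then false else (if false then (true && true) else false)) || false))

Answer: delta at 0 : (5 < 9)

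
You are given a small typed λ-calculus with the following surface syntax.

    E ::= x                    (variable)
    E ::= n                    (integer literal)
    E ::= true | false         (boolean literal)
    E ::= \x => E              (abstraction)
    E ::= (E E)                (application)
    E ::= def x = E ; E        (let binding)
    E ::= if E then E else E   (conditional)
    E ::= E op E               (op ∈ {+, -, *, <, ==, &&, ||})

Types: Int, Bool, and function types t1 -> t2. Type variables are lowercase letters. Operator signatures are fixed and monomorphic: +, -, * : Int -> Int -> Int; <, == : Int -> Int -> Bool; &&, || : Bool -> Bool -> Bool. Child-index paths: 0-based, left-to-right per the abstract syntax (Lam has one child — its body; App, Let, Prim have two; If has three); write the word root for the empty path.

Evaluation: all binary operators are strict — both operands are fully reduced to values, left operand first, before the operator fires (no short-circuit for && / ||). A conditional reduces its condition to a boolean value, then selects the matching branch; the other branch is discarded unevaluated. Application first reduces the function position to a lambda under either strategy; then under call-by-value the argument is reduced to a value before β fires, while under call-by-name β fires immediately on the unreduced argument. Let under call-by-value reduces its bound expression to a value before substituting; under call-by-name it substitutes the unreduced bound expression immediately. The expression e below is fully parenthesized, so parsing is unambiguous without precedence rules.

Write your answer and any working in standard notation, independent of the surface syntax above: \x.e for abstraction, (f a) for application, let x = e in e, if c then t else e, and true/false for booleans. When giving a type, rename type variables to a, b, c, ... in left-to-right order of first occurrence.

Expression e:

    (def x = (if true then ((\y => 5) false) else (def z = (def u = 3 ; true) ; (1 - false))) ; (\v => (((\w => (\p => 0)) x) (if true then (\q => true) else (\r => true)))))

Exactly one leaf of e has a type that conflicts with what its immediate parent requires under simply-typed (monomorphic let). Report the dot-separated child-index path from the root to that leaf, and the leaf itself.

Answer: 0.2.1.1 : false

Trace:
  unify Bool ~ Bool
\y._ : a -> Int
  unify a -> Int ~ Bool -> b
  unify a ~ Bool
  unify Int ~ b
_ _ : Int
let u : Int
let z : Bool
  unify Int ~ Int
  unify Bool ~ Int
  FAIL: mismatch Bool ~ Int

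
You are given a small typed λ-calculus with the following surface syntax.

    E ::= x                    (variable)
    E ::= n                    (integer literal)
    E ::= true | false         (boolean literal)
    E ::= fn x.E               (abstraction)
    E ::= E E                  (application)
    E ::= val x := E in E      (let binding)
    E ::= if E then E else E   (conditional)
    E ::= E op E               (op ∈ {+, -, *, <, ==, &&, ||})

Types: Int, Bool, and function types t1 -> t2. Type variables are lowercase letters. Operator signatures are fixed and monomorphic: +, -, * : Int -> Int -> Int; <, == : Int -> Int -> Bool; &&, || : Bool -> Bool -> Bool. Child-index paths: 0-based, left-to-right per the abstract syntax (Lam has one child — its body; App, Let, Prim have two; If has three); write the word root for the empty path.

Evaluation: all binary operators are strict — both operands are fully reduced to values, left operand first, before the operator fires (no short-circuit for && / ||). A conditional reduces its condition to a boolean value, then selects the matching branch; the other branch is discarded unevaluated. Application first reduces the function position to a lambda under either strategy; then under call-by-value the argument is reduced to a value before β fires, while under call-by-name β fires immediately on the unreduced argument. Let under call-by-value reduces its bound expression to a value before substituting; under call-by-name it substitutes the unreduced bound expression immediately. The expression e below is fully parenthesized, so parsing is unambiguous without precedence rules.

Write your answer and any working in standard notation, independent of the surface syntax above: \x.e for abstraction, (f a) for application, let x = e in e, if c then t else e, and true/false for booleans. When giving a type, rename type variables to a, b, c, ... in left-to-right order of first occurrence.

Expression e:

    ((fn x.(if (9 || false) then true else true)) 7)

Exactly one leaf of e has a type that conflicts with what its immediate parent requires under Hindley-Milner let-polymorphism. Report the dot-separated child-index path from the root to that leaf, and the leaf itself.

Answer: 0.0.0.0 : 9

Working:
  unify Int ~ Bool
  FAIL: mismatch Int ~ Bool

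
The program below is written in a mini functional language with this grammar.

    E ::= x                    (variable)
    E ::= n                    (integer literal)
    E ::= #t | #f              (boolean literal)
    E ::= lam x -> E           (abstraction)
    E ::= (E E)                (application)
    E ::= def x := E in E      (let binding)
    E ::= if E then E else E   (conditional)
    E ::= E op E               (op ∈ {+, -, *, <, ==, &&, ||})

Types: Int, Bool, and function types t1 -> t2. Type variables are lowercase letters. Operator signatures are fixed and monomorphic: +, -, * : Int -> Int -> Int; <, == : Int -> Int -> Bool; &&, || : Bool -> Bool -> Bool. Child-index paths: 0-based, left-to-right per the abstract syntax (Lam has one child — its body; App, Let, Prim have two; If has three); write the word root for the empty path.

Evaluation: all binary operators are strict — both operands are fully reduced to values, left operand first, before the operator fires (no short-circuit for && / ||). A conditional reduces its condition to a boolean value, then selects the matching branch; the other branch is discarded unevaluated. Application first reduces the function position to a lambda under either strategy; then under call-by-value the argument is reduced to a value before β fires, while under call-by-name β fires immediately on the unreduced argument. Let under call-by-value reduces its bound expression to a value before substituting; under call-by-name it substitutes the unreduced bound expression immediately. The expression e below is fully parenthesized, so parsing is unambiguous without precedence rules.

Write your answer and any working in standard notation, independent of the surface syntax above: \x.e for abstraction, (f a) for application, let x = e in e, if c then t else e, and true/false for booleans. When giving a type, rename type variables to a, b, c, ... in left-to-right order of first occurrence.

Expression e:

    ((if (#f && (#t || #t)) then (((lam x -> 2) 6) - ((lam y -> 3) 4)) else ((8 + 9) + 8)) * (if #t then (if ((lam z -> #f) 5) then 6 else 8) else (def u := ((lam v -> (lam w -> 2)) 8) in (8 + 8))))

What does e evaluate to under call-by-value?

Working:
step 0: ((if (false && (true || true)) then (((\x.2) 6) - ((\y.3) 4)) else ((8 + 9) + 8)) * (if true then (if ((\z.false) 5) then 6 else 8) else (let u = ((\v.(\w.2)) 8) in (8 + 8))))
step 1: [delta@0.0.1] ((if (false && true) then (((\x.2) 6) - ((\y.3) 4)) else ((8 + 9) + 8)) * (if true then (if ((\z.false) 5) then 6 else 8) else (let u = ((\v.(\w.2)) 8) in (8 + 8))))
step 2: [delta@0.0] ((if false then (((\x.2) 6) - ((\y.3) 4)) else ((8 + 9) + 8)) * (if true then (if ((\z.false) 5) then 6 else 8) else (let u = ((\v.(\w.2)) 8) in (8 + 8))))
step 3: [if@0] (((8 + 9) + 8) * (if true then (if ((\z.false) 5) then 6 else 8) else (let u = ((\v.(\w.2)) 8) in (8 + 8))))
step 4: [delta@0.0] ((17 + 8) * (if true then (if ((\z.false) 5) then 6 else 8) else (let u = ((\v.(\w.2)) 8) in (8 + 8))))
step 5: [delta@0] (25 * (if true then (if ((\z.false) 5) then 6 else 8) else (let u = ((\v.(\w.2)) 8) in (8 + 8))))
step 6: [if@1] (25 * (if ((\z.false) 5) then 6 else 8))
step 7: [beta@1.0] (25 * (if false then 6 else 8))
step 8: [if@1] (25 * 8)
step 9: [delta@root] 200

Answer: 200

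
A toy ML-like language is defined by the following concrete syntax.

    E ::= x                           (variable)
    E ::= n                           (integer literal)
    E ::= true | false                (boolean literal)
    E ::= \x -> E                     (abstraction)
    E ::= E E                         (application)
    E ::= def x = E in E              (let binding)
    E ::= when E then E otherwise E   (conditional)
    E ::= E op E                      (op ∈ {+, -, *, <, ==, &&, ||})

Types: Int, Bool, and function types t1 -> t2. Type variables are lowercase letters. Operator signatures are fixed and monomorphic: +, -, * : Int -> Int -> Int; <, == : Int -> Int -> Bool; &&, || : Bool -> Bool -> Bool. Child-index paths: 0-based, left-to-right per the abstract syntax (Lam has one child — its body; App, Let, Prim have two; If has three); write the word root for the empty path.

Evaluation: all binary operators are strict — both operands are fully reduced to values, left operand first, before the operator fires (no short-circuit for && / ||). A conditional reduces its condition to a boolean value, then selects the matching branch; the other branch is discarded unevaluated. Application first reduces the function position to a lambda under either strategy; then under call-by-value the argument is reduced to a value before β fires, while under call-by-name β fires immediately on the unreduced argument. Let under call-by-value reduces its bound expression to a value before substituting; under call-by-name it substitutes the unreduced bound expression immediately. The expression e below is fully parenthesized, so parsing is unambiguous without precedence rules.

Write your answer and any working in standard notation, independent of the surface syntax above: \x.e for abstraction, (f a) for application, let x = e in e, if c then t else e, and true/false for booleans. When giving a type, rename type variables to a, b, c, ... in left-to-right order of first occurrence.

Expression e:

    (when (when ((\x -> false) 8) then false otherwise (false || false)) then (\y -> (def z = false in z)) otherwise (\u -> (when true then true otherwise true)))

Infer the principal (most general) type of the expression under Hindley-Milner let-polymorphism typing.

Answer: a -> Bool

Trace:
\x._ : a -> Bool
  unify a -> Bool ~ Int -> b
  unify a ~ Int
  unify Bool ~ b
_ _ : Bool
  unify Bool ~ Bool
  unify Bool ~ Bool
  unify Bool ~ Bool
  unify Bool ~ Bool
  unify Bool ~ Bool
let z : Bool
z : Bool
\y._ : c -> Bool
  unify Bool ~ Bool
  unify Bool ~ Bool
\u._ : d -> Bool
  unify c -> Bool ~ d -> Bool
  unify c ~ d
  unify Bool ~ Bool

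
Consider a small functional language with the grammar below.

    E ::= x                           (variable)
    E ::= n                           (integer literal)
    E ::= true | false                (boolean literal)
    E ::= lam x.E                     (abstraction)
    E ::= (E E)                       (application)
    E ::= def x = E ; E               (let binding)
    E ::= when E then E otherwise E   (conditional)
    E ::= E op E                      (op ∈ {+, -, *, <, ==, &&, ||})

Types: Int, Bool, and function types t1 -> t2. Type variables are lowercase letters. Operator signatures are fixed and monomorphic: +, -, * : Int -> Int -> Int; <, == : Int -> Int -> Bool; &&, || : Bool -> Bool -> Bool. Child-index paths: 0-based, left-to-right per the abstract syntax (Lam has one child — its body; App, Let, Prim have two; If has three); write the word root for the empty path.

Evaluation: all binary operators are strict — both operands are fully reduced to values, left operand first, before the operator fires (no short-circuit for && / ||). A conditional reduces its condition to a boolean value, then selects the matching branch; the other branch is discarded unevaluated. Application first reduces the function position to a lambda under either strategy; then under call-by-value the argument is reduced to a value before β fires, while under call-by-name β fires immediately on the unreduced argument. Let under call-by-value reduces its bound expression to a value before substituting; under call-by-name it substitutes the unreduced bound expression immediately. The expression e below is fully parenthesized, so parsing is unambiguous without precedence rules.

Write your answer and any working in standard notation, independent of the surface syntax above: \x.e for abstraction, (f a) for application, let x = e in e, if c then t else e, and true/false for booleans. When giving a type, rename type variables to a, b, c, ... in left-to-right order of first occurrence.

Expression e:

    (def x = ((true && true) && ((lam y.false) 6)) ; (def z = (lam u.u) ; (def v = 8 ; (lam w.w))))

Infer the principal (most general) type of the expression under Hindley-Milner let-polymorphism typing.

Answer: a -> a

Working:
  unify Bool ~ Bool
  unify Bool ~ Bool
  unify Bool ~ Bool
\y._ : a -> Bool
  unify a -> Bool ~ Int -> b
  unify a ~ Int
  unify Bool ~ b
_ _ : Bool
  unify Bool ~ Bool
let x : Bool
u : c
\u._ : c -> c
let z : forall. c -> c
let v : Int
w : d
\w._ : d -> d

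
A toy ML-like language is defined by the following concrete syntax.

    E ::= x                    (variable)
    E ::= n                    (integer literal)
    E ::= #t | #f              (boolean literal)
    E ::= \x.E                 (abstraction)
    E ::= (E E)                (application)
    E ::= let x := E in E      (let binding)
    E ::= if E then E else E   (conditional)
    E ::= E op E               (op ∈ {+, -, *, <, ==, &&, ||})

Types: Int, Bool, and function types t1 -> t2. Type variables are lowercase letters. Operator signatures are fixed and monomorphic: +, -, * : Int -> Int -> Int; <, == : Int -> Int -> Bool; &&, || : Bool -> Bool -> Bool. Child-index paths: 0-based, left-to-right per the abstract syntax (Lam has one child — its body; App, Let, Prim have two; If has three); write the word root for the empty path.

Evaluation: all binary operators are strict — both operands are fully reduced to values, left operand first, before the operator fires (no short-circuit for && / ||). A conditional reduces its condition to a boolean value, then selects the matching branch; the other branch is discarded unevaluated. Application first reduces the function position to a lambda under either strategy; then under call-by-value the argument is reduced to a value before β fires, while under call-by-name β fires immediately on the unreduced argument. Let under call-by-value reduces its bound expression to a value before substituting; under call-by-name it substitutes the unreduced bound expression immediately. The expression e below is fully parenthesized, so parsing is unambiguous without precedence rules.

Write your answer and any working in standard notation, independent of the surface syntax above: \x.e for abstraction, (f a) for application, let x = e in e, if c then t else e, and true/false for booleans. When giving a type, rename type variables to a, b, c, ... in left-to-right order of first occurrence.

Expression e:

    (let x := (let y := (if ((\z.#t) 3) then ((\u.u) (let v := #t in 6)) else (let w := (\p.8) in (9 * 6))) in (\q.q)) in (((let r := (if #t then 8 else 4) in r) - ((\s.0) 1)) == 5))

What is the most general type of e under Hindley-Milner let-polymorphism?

Trace:
\z._ : a -> Bool
  unify a -> Bool ~ Int -> b
  unify a ~ Int
  unify Bool ~ b
_ _ : Bool
  unify Bool ~ Bool
u : c
\u._ : c -> c
let v : Bool
  unify c -> c ~ Int -> d
  unify c ~ Int
  unify Int ~ d
_ _ : Int
\p._ : e -> Int
let w : forall. e -> Int
  unify Int ~ Int
  unify Int ~ Int
  unify Int ~ Int
let y : Int
q : f
\q._ : f -> f
let x : forall. f -> f
  unify Bool ~ Bool
  unify Int ~ Int
let r : Int
r : Int
  unify Int ~ Int
\s._ : g -> Int
  unify g -> Int ~ Int -> h
  unify g ~ Int
  unify Int ~ h
_ _ : Int
  unify Int ~ Int
  unify Int ~ Int
  unify Int ~ Int

Answer: Bool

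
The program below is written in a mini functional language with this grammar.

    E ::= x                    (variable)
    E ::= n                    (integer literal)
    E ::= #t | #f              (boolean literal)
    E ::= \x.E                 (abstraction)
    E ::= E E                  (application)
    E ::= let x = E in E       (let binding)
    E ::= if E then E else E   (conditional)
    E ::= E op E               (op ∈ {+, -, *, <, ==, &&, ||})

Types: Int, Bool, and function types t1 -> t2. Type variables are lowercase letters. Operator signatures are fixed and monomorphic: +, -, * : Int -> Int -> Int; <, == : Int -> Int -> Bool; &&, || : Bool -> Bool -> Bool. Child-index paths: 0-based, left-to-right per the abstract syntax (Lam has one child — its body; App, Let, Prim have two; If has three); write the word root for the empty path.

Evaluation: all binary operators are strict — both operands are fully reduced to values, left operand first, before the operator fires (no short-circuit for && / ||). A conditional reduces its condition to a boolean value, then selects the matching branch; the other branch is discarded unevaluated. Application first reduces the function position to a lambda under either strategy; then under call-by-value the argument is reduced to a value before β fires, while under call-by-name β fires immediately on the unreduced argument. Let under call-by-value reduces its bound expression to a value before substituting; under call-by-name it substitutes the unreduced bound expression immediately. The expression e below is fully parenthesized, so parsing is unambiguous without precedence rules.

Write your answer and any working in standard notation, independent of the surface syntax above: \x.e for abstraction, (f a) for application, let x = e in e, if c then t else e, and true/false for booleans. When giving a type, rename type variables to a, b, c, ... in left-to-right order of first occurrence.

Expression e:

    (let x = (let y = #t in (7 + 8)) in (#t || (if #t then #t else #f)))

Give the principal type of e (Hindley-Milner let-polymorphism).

Working:
let y : Bool
  unify Int ~ Int
  unify Int ~ Int
let x : Int
  unify Bool ~ Bool
  unify Bool ~ Bool
  unify Bool ~ Bool
  unify Bool ~ Bool

Answer: Bool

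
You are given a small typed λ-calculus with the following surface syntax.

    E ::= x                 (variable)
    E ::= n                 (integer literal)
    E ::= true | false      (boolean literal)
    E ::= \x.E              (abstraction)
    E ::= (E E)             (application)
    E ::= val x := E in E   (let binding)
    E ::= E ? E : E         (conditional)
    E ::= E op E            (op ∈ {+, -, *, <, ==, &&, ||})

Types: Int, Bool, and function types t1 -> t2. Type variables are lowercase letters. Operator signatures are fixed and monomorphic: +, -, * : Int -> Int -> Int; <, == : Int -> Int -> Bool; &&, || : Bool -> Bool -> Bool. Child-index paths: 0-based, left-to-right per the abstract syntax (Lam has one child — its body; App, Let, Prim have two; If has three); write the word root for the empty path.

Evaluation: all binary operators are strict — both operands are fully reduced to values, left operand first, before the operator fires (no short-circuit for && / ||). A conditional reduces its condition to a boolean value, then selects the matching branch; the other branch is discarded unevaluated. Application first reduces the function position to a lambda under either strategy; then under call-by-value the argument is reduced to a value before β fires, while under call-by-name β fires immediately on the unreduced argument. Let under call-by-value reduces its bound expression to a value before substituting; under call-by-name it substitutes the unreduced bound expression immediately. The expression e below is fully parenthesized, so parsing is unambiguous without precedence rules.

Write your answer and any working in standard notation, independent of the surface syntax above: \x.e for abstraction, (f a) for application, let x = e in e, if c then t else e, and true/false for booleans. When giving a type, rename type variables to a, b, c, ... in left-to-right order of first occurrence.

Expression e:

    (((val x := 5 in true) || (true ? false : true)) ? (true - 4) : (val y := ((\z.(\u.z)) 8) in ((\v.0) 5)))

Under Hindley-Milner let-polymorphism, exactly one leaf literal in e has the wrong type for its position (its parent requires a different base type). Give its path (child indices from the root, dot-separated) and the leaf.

Derivation:
let x : Int
  unify Bool ~ Bool
  unify Bool ~ Bool
  unify Bool ~ Bool
  unify Bool ~ Bool
  unify Bool ~ Bool
  unify Bool ~ Int
  FAIL: mismatch Bool ~ Int

Answer: 1.0 : true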